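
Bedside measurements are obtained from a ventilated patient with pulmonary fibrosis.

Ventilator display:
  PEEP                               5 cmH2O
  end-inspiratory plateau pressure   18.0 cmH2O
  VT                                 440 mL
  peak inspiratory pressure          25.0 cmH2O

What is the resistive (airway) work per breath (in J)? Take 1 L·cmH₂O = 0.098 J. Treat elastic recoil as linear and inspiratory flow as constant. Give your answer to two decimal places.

0.30

With constant inspiratory flow the resistive pressure is constant at PIP − Pplat = 25.0 − 18.0 = 7.0 cmH2O, so resistive work = 7.0 × 0.440 = 3.08 L·cmH2O.
× 0.098 J/(L·cmH2O) → 0.3018 J.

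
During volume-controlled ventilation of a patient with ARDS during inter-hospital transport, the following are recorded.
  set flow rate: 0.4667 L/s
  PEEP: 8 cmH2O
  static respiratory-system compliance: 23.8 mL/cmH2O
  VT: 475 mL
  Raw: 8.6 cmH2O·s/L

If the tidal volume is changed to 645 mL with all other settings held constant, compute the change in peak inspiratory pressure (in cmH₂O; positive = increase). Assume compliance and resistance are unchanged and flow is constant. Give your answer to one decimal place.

7.1

PIP = Vt/C + R·V̇ + PEEP (constant-flow equation of motion).
Only the elastic term changes: ΔPIP = ΔVt / C = (645 − 475) / 23.8 = 7.143 cmH2O.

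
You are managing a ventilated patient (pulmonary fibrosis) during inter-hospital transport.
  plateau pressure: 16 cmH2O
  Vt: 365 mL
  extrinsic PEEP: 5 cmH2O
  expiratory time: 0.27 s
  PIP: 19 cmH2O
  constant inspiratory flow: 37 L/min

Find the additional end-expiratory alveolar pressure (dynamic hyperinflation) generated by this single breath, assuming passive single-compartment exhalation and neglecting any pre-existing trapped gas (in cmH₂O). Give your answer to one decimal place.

Flow: 37 L/min ÷ 60 = 0.6167 L/s.
R = (PIP − Pplat)/V̇ = (19 − 16) / 0.6167 = 3.0/0.6167 = 4.865 cmH2O·s/L.
C = Vt/(Pplat − PEEP) = 365.0 / (16 − 5) = 365.0/11.0 = 33.182 mL/cmH2O.
τ = R × C = 4.865 × 0.03318 L/cmH2O = 0.1614 s.
Fraction remaining = e^(−Te/τ) = e^(−0.27/0.1614) = 0.1877; trapped volume = 365.0 × 0.1877 = 68.511 mL.
Additional alveolar pressure from trapping ≈ V_trapped / C = 68.511 / 33.182 = 2.065 cmH2O.

2.1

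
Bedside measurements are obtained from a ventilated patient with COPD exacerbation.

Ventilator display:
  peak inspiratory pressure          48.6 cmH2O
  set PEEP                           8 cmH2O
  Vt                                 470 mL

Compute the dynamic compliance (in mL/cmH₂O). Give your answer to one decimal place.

Dynamic compliance = Vt / (PIP − PEEP) = 470 / (48.6 − 8) = 470 / 40.6 = 11.576 mL/cmH2O.

11.6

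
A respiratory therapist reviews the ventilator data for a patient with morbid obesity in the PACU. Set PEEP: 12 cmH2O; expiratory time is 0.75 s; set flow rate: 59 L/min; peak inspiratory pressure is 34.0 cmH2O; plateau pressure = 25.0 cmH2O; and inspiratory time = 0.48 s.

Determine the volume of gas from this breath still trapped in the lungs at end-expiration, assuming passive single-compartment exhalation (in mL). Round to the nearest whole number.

Flow: 59 L/min ÷ 60 = 0.9833 L/s.
Vt = flow × Ti = 0.9833 L/s × 0.48 s × 1000 mL/L = 471.98 mL.
R = (PIP − Pplat)/V̇ = (34.0 − 25.0) / 0.9833 = 9.0/0.9833 = 9.153 cmH2O·s/L.
C = Vt/(Pplat − PEEP) = 471.98 / (25.0 − 12) = 471.98/13.0 = 36.306 mL/cmH2O.
τ = R × C = 9.153 × 0.03631 L/cmH2O = 0.3323 s.
Fraction remaining = e^(−Te/τ) = e^(−0.75/0.3323) = 0.1047.
Trapped volume = 471.98 × 0.1047 = 49.416 mL.

49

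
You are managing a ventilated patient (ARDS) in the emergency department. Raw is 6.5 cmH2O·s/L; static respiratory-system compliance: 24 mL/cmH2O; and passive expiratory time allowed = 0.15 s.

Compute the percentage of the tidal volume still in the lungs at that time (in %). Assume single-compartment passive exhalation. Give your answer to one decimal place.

38.2

τ = R × C = 6.5 × 24 mL/cmH2O = 6.5 × 0.024 L/cmH2O = 0.156 s.
Passive exhalation: V(t)/V₀ = e^(−t/τ) = e^(−0.15/0.156) = 0.3823.
Fraction remaining = 0.3823 → 38.23%.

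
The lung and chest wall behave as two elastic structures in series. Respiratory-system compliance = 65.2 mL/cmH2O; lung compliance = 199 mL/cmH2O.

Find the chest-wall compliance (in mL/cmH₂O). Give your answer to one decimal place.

97.0

1/Ccw = 1/Crs − 1/CL.
1/Ccw = 1/65.2 − 1/199 = 0.01031.
Ccw = 96.993 mL/cmH2O.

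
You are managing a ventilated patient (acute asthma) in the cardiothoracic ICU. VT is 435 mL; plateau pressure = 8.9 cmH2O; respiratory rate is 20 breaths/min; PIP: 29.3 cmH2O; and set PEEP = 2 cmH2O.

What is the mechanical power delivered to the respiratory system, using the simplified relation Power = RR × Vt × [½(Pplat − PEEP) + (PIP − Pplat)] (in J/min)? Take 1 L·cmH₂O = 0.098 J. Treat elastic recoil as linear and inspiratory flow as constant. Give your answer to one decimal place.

20.3

Per-breath work = Vt × [½(Pplat−PEEP) + (PIP−Pplat)] = 0.435 × [0.5×6.9 + 20.4] = 0.435 × 23.85 = 10.375 L·cmH2O.
Power = 20 × 10.375 = 207.5 L·cmH2O/min.
× 0.098 J/(L·cmH2O) → 20.335 J/min.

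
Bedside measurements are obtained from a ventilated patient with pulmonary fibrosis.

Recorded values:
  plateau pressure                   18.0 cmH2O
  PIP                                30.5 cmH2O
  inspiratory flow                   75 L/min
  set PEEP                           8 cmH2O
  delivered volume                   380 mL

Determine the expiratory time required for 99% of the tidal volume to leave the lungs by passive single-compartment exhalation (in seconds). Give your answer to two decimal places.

Flow: 75 L/min ÷ 60 = 1.25 L/s.
R = (PIP − Pplat)/V̇ = (30.5 − 18.0) / 1.25 = 12.5/1.25 = 10.0 cmH2O·s/L.
C = Vt/(Pplat − PEEP) = 380.0 / (18.0 − 8) = 380.0/10.0 = 38.0 mL/cmH2O.
τ = R × C = 10.0 × 0.038 L/cmH2O = 0.38 s.
t = −τ·ln(1 − 0.99) = −0.38·ln(0.01) = 1.75 s.

1.75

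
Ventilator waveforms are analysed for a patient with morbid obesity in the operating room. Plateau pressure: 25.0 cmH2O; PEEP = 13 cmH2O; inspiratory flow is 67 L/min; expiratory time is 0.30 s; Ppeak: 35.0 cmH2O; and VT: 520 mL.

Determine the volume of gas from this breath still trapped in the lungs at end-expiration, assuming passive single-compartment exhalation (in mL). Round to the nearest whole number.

Flow: 67 L/min ÷ 60 = 1.1167 L/s.
R = (PIP − Pplat)/V̇ = (35.0 − 25.0) / 1.1167 = 10.0/1.1167 = 8.955 cmH2O·s/L.
C = Vt/(Pplat − PEEP) = 520.0 / (25.0 − 13) = 520.0/12.0 = 43.333 mL/cmH2O.
τ = R × C = 8.955 × 0.04333 L/cmH2O = 0.388 s.
Fraction remaining = e^(−Te/τ) = e^(−0.30/0.388) = 0.4615.
Trapped volume = 520.0 × 0.4615 = 239.98 mL.

240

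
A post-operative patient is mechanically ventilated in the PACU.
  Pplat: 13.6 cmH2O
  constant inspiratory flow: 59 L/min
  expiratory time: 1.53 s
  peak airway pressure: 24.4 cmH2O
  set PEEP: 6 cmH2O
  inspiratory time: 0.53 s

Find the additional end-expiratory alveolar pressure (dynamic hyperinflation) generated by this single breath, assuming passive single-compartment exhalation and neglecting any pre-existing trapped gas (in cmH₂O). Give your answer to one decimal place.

Flow: 59 L/min ÷ 60 = 0.9833 L/s.
Vt = flow × Ti = 0.9833 L/s × 0.53 s × 1000 mL/L = 521.15 mL.
R = (PIP − Pplat)/V̇ = (24.4 − 13.6) / 0.9833 = 10.8/0.9833 = 10.983 cmH2O·s/L.
C = Vt/(Pplat − PEEP) = 521.15 / (13.6 − 6) = 521.15/7.6 = 68.572 mL/cmH2O.
τ = R × C = 10.983 × 0.06857 L/cmH2O = 0.7531 s.
Fraction remaining = e^(−Te/τ) = e^(−1.53/0.7531) = 0.1311; trapped volume = 521.15 × 0.1311 = 68.323 mL.
Additional alveolar pressure from trapping ≈ V_trapped / C = 68.323 / 68.572 = 0.9964 cmH2O.

1.0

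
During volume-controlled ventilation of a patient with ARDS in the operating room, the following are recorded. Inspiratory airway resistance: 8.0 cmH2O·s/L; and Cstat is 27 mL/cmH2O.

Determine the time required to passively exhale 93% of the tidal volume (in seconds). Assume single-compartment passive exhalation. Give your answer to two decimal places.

τ = R × C = 8.0 × 27 mL/cmH2O = 8.0 × 0.027 L/cmH2O = 0.216 s.
Exhaled fraction f = 1 − e^(−t/τ) → t = −τ·ln(1 − f) = −0.216·ln(0.07) = 0.5744 s.

0.57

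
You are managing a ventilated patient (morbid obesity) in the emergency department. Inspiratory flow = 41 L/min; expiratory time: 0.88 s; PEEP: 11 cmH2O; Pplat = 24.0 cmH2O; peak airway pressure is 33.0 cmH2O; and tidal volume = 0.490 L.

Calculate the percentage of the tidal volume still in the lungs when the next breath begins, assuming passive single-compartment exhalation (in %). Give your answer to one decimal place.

Flow: 41 L/min ÷ 60 = 0.6833 L/s.
R = (PIP − Pplat)/V̇ = (33.0 − 24.0) / 0.6833 = 9.0/0.6833 = 13.171 cmH2O·s/L.
C = Vt/(Pplat − PEEP) = 490.0 / (24.0 − 11) = 490.0/13.0 = 37.692 mL/cmH2O.
τ = R × C = 13.171 × 0.03769 L/cmH2O = 0.4964 s.
Fraction remaining at end-expiration = e^(−Te/τ) = e^(−0.88/0.4964) = 0.1699 → 16.99%.

17.0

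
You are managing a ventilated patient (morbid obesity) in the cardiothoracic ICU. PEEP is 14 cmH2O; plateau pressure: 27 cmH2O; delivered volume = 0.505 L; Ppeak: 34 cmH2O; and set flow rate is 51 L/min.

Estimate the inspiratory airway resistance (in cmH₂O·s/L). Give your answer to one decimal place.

8.2

Flow: 51 L/min ÷ 60 = 0.85 L/s.
Raw = (PIP − Pplat) / flow = (34 − 27) / 0.85 = 7.0 / 0.85 = 8.235 cmH2O·s/L.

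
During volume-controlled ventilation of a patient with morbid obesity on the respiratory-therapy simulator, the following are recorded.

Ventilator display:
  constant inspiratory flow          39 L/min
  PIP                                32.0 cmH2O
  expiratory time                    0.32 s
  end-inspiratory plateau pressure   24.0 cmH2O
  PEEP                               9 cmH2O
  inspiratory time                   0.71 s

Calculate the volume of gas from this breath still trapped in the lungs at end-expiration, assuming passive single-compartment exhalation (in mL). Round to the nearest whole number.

Flow: 39 L/min ÷ 60 = 0.65 L/s.
Vt = flow × Ti = 0.65 L/s × 0.71 s × 1000 mL/L = 461.5 mL.
R = (PIP − Pplat)/V̇ = (32.0 − 24.0) / 0.65 = 8.0/0.65 = 12.308 cmH2O·s/L.
C = Vt/(Pplat − PEEP) = 461.5 / (24.0 − 9) = 461.5/15.0 = 30.767 mL/cmH2O.
τ = R × C = 12.308 × 0.03077 L/cmH2O = 0.3787 s.
Fraction remaining = e^(−Te/τ) = e^(−0.32/0.3787) = 0.4296.
Trapped volume = 461.5 × 0.4296 = 198.26 mL.

198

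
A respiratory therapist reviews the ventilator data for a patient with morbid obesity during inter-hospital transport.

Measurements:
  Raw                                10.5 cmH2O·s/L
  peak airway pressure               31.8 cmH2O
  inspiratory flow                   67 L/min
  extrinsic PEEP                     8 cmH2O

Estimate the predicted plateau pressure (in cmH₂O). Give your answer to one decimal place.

Flow: 67 L/min ÷ 60 = 1.1167 L/s.
Pplat = PIP − Raw × flow = 31.8 − 10.5 × 1.1167 = 31.8 − 11.725 = 20.075 cmH2O.

20.1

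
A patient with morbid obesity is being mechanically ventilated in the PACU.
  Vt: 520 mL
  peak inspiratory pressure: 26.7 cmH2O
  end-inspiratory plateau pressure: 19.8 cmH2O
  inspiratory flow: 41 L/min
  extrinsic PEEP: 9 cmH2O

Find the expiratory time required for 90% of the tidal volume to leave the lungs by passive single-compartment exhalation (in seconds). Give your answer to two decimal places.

Flow: 41 L/min ÷ 60 = 0.6833 L/s.
R = (PIP − Pplat)/V̇ = (26.7 − 19.8) / 0.6833 = 6.9/0.6833 = 10.098 cmH2O·s/L.
C = Vt/(Pplat − PEEP) = 520.0 / (19.8 − 9) = 520.0/10.8 = 48.148 mL/cmH2O.
τ = R × C = 10.098 × 0.04815 L/cmH2O = 0.4862 s.
t = −τ·ln(1 − 0.90) = −0.4862·ln(0.1) = 1.12 s.

1.12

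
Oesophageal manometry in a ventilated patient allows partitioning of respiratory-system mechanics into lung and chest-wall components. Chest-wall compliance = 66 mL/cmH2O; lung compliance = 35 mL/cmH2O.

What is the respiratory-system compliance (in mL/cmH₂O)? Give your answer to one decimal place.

Lung and chest wall are elastances in series: 1/Crs = 1/CL + 1/Ccw.
1/Crs = 1/35 + 1/66 = 0.04372.
Crs = 22.873 mL/cmH2O.

22.9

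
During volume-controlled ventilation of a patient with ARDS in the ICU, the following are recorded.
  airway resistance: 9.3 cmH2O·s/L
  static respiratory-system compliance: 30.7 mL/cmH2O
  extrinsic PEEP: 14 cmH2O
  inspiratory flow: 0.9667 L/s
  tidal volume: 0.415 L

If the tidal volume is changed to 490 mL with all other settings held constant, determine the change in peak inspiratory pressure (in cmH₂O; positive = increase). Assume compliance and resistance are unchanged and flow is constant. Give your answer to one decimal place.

PIP = Vt/C + R·V̇ + PEEP (constant-flow equation of motion).
Only the elastic term changes: ΔPIP = ΔVt / C = (490 − 415) / 30.7 = 2.443 cmH2O.

2.4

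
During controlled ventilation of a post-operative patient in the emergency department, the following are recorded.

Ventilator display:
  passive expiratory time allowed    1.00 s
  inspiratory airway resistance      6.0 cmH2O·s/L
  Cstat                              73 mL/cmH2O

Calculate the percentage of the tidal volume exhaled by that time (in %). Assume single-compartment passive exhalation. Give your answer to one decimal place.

τ = R × C = 6.0 × 73 mL/cmH2O = 6.0 × 0.073 L/cmH2O = 0.438 s.
Passive exhalation: V(t)/V₀ = e^(−t/τ) = e^(−1.00/0.438) = 0.102.
Fraction exhaled = 1 − 0.102 = 0.898 → 89.8%.

89.8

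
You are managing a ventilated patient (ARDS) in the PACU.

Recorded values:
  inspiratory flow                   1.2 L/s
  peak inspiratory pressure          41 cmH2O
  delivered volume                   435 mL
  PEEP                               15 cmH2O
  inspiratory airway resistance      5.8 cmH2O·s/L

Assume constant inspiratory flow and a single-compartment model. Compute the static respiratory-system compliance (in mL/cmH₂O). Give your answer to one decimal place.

22.8

Equation of motion (constant flow): PIP = Vt/C + R·V̇ + PEEP.
Vt/C = PIP − R·V̇ − PEEP = 41 − 5.8×1.2 − 15 = 41 − 6.96 − 15 = 19.04 cmH2O.
C = Vt / 19.04 = 435 / 19.04 = 22.847 mL/cmH2O.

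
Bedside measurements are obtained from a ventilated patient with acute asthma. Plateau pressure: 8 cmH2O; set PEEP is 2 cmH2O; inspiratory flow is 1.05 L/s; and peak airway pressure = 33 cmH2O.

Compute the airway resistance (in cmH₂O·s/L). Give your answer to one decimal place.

23.8

Raw = (PIP − Pplat) / flow = (33 − 8) / 1.05 = 25.0 / 1.05 = 23.81 cmH2O·s/L.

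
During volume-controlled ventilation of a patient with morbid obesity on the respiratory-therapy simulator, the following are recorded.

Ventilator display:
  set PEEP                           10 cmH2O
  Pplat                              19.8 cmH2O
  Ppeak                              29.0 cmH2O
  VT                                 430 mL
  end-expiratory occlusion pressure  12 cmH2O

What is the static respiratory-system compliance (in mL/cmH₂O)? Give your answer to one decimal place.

End-expiratory occlusion gives total PEEP = 12 cmH2O (intrinsic PEEP = 12 − 10 = 2). Use total PEEP for the elastic gradient.
Cstat = Vt / (Pplat − PEEPtotal) = 430 / (19.8 − 12) = 430 / 7.8 = 55.128 mL/cmH2O.

55.1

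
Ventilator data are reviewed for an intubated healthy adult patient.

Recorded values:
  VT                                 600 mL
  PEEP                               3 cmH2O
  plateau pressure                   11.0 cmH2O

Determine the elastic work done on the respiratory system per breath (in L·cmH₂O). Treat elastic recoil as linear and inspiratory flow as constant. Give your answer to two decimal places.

Elastic work ≈ ½ × (Pplat − PEEP) × Vt = 0.5 × (11.0 − 3) × 0.600 L = 0.5 × 8.0 × 0.600 = 2.4 L·cmH2O.

2.40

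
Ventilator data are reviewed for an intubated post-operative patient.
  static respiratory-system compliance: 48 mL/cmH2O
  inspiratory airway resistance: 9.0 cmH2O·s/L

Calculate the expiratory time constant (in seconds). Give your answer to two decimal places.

τ = R × C = 9.0 × 48 mL/cmH2O = 9.0 × 0.048 L/cmH2O = 0.432 s.

0.43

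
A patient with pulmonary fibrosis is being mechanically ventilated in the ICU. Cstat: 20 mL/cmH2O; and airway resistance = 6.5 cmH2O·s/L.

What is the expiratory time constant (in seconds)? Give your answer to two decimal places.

τ = R × C = 6.5 × 20 mL/cmH2O = 6.5 × 0.020 L/cmH2O = 0.13 s.

0.13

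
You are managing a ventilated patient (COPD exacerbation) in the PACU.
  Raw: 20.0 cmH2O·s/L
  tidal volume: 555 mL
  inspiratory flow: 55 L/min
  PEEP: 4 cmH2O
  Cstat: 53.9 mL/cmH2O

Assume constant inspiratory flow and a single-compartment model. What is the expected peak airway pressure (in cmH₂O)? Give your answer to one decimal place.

32.6

Flow: 55 L/min ÷ 60 = 0.9167 L/s.
Equation of motion (constant flow): PIP = Vt/C + R·V̇ + PEEP.
PIP = 555/53.9 + 20.0×0.9167 + 4 = 10.297 + 18.334 + 4 = 32.631 cmH2O.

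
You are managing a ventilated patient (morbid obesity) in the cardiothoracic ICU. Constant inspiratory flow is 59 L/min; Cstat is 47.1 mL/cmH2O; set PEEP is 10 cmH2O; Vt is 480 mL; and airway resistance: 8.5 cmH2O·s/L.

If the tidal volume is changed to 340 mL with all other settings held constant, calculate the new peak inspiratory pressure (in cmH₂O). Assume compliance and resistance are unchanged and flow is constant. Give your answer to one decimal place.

25.6

Flow: 59 L/min ÷ 60 = 0.9833 L/s.
PIP = Vt/C + R·V̇ + PEEP (constant-flow equation of motion).
Only the elastic term changes: ΔPIP = ΔVt / C = (340 − 480) / 47.1 = -2.972 cmH2O.
Original PIP = 480/47.1 + 8.5×0.9833 + 10 = 28.549 cmH2O; new PIP = 28.549 + (-2.972) = 25.577 cmH2O.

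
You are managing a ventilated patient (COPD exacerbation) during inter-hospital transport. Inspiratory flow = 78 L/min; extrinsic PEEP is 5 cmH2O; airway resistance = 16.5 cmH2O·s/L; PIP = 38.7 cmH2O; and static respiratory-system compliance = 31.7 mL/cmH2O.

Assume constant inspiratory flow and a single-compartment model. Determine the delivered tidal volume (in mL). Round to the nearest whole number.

Flow: 78 L/min ÷ 60 = 1.3 L/s.
Equation of motion (constant flow): PIP = Vt/C + R·V̇ + PEEP.
Vt/C = PIP − R·V̇ − PEEP = 38.7 − 21.45 − 5 = 12.25 cmH2O.
Vt = C × 12.25 = 31.7 × 12.25 = 388.33 mL.

388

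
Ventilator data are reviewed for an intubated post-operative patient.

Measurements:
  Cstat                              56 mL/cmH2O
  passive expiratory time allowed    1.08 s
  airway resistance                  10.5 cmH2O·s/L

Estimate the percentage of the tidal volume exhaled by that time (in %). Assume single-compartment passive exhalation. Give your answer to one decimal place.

τ = R × C = 10.5 × 56 mL/cmH2O = 10.5 × 0.056 L/cmH2O = 0.588 s.
Passive exhalation: V(t)/V₀ = e^(−t/τ) = e^(−1.08/0.588) = 0.1593.
Fraction exhaled = 1 − 0.1593 = 0.8407 → 84.07%.

84.1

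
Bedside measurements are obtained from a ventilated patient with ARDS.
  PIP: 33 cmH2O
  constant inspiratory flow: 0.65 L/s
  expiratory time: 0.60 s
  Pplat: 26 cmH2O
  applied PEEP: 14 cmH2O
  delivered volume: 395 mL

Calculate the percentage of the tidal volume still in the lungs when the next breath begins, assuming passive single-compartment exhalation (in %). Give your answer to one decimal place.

18.4

R = (PIP − Pplat)/V̇ = (33 − 26) / 0.65 = 7.0/0.65 = 10.769 cmH2O·s/L.
C = Vt/(Pplat − PEEP) = 395.0 / (26 − 14) = 395.0/12.0 = 32.917 mL/cmH2O.
τ = R × C = 10.769 × 0.03292 L/cmH2O = 0.3545 s.
Fraction remaining at end-expiration = e^(−Te/τ) = e^(−0.60/0.3545) = 0.1841 → 18.41%.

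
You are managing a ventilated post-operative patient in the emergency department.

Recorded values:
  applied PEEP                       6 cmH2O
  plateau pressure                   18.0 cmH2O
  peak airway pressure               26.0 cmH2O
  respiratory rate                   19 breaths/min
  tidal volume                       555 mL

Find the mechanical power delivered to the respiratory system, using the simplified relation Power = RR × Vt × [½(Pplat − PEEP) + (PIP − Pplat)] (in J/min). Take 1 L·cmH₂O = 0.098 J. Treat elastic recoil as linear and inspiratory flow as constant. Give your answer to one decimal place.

14.5

Per-breath work = Vt × [½(Pplat−PEEP) + (PIP−Pplat)] = 0.555 × [0.5×12.0 + 8.0] = 0.555 × 14.0 = 7.77 L·cmH2O.
Power = 19 × 7.77 = 147.63 L·cmH2O/min.
× 0.098 J/(L·cmH2O) → 14.468 J/min.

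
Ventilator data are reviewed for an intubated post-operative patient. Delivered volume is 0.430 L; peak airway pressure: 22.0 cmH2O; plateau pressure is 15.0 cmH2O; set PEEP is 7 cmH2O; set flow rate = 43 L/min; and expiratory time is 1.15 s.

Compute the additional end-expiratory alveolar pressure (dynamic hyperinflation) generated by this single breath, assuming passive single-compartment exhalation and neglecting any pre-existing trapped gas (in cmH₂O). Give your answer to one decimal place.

Flow: 43 L/min ÷ 60 = 0.7167 L/s.
R = (PIP − Pplat)/V̇ = (22.0 − 15.0) / 0.7167 = 7.0/0.7167 = 9.767 cmH2O·s/L.
C = Vt/(Pplat − PEEP) = 430.0 / (15.0 − 7) = 430.0/8.0 = 53.75 mL/cmH2O.
τ = R × C = 9.767 × 0.05375 L/cmH2O = 0.525 s.
Fraction remaining = e^(−Te/τ) = e^(−1.15/0.525) = 0.1119; trapped volume = 430.0 × 0.1119 = 48.117 mL.
Additional alveolar pressure from trapping ≈ V_trapped / C = 48.117 / 53.75 = 0.8952 cmH2O.

0.9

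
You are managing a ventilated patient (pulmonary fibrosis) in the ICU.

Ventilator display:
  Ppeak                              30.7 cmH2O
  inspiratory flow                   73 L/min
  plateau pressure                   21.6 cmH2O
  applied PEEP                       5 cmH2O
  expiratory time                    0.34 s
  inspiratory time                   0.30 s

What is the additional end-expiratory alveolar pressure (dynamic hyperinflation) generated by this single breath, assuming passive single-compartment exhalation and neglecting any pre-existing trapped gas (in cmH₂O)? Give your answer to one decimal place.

2.1

Flow: 73 L/min ÷ 60 = 1.2167 L/s.
Vt = flow × Ti = 1.2167 L/s × 0.30 s × 1000 mL/L = 365.01 mL.
R = (PIP − Pplat)/V̇ = (30.7 − 21.6) / 1.2167 = 9.1/1.2167 = 7.479 cmH2O·s/L.
C = Vt/(Pplat − PEEP) = 365.01 / (21.6 − 5) = 365.01/16.6 = 21.989 mL/cmH2O.
τ = R × C = 7.479 × 0.02199 L/cmH2O = 0.1645 s.
Fraction remaining = e^(−Te/τ) = e^(−0.34/0.1645) = 0.1266; trapped volume = 365.01 × 0.1266 = 46.21 mL.
Additional alveolar pressure from trapping ≈ V_trapped / C = 46.21 / 21.989 = 2.102 cmH2O.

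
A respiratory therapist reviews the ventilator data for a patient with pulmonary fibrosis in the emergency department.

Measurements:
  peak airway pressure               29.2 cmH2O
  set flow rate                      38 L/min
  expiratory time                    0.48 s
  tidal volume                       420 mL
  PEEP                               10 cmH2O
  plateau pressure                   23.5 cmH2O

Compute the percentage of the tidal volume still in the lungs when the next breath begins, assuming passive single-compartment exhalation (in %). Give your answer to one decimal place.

Flow: 38 L/min ÷ 60 = 0.6333 L/s.
R = (PIP − Pplat)/V̇ = (29.2 − 23.5) / 0.6333 = 5.7/0.6333 = 9.0 cmH2O·s/L.
C = Vt/(Pplat − PEEP) = 420.0 / (23.5 − 10) = 420.0/13.5 = 31.111 mL/cmH2O.
τ = R × C = 9.0 × 0.03111 L/cmH2O = 0.28 s.
Fraction remaining at end-expiration = e^(−Te/τ) = e^(−0.48/0.28) = 0.1801 → 18.01%.

18.0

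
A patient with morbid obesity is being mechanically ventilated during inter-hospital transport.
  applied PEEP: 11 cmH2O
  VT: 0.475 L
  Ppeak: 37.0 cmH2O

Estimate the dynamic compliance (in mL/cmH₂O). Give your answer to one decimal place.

Dynamic compliance = Vt / (PIP − PEEP) = 475 / (37.0 − 11) = 475 / 26.0 = 18.269 mL/cmH2O.

18.3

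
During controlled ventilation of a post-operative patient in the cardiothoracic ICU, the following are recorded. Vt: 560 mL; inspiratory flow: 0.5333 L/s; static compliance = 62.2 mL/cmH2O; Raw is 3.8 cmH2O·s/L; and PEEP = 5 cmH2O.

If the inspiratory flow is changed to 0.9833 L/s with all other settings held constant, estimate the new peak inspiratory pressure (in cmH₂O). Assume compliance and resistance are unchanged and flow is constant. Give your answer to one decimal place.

17.7

PIP = Vt/C + R·V̇ + PEEP (constant-flow equation of motion).
Only the resistive term changes: ΔPIP = R × ΔV̇ = 3.8 × (0.9833 − 0.5333) = 3.8 × 0.45 = 1.71 cmH2O.
Original PIP = 560/62.2 + 3.8×0.5333 + 5 = 16.03 cmH2O; new PIP = 16.03 + (1.71) = 17.74 cmH2O.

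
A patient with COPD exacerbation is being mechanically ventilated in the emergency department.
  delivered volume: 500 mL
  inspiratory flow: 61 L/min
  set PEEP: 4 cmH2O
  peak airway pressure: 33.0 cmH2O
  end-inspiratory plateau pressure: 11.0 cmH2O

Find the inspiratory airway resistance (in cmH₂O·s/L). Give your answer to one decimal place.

Flow: 61 L/min ÷ 60 = 1.0167 L/s.
Raw = (PIP − Pplat) / flow = (33.0 − 11.0) / 1.0167 = 22.0 / 1.0167 = 21.639 cmH2O·s/L.

21.6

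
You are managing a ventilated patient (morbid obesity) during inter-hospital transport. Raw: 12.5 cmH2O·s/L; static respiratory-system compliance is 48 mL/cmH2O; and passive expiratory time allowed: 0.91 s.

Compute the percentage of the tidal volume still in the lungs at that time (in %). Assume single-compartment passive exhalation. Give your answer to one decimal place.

21.9

τ = R × C = 12.5 × 48 mL/cmH2O = 12.5 × 0.048 L/cmH2O = 0.6 s.
Passive exhalation: V(t)/V₀ = e^(−t/τ) = e^(−0.91/0.6) = 0.2194.
Fraction remaining = 0.2194 → 21.94%.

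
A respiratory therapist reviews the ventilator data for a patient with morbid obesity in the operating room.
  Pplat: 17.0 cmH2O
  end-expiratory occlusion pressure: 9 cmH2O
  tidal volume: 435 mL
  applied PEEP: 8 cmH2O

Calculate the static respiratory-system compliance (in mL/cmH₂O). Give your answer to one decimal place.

54.4

End-expiratory occlusion gives total PEEP = 9 cmH2O (intrinsic PEEP = 9 − 8 = 1). Use total PEEP for the elastic gradient.
Cstat = Vt / (Pplat − PEEPtotal) = 435 / (17.0 − 9) = 435 / 8.0 = 54.375 mL/cmH2O.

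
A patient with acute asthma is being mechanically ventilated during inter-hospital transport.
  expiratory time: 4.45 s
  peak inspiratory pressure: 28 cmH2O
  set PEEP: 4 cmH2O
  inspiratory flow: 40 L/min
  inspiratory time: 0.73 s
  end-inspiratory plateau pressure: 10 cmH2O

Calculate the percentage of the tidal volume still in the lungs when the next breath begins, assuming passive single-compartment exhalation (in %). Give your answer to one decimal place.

13.1

Flow: 40 L/min ÷ 60 = 0.6667 L/s.
Vt = flow × Ti = 0.6667 L/s × 0.73 s × 1000 mL/L = 486.69 mL.
R = (PIP − Pplat)/V̇ = (28 − 10) / 0.6667 = 18.0/0.6667 = 26.999 cmH2O·s/L.
C = Vt/(Pplat − PEEP) = 486.69 / (10 − 4) = 486.69/6.0 = 81.115 mL/cmH2O.
τ = R × C = 26.999 × 0.08112 L/cmH2O = 2.19 s.
Fraction remaining at end-expiration = e^(−Te/τ) = e^(−4.45/2.19) = 0.1311 → 13.11%.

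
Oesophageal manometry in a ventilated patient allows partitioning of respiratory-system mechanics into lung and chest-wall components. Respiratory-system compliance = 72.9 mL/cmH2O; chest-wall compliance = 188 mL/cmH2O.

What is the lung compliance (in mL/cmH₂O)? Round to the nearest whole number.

1/CL = 1/Crs − 1/Ccw.
1/CL = 1/72.9 − 1/188 = 0.008398.
CL = 119.08 mL/cmH2O.

119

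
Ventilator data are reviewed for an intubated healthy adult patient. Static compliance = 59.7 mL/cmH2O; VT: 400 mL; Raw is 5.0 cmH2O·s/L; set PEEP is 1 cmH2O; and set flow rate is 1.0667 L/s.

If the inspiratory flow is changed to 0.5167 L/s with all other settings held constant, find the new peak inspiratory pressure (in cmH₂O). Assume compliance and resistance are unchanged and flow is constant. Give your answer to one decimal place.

PIP = Vt/C + R·V̇ + PEEP (constant-flow equation of motion).
Only the resistive term changes: ΔPIP = R × ΔV̇ = 5.0 × (0.5167 − 1.0667) = 5.0 × -0.55 = -2.75 cmH2O.
Original PIP = 400/59.7 + 5.0×1.0667 + 1 = 13.034 cmH2O; new PIP = 13.034 + (-2.75) = 10.284 cmH2O.

10.3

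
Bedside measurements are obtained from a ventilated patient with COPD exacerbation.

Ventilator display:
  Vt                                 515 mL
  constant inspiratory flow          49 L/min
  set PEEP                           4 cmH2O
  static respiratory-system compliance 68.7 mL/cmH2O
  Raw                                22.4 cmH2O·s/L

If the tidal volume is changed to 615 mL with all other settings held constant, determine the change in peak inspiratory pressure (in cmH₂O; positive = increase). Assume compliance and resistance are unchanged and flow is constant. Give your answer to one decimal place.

1.5

PIP = Vt/C + R·V̇ + PEEP (constant-flow equation of motion).
Only the elastic term changes: ΔPIP = ΔVt / C = (615 − 515) / 68.7 = 1.456 cmH2O.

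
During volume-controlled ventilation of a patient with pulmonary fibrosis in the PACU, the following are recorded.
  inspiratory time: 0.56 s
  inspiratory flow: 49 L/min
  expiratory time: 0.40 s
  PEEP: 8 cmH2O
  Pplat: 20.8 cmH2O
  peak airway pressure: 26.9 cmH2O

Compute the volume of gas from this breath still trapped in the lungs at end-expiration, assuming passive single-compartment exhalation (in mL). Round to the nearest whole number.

Flow: 49 L/min ÷ 60 = 0.8167 L/s.
Vt = flow × Ti = 0.8167 L/s × 0.56 s × 1000 mL/L = 457.35 mL.
R = (PIP − Pplat)/V̇ = (26.9 − 20.8) / 0.8167 = 6.1/0.8167 = 7.469 cmH2O·s/L.
C = Vt/(Pplat − PEEP) = 457.35 / (20.8 − 8) = 457.35/12.8 = 35.73 mL/cmH2O.
τ = R × C = 7.469 × 0.03573 L/cmH2O = 0.2669 s.
Fraction remaining = e^(−Te/τ) = e^(−0.40/0.2669) = 0.2234.
Trapped volume = 457.35 × 0.2234 = 102.17 mL.

102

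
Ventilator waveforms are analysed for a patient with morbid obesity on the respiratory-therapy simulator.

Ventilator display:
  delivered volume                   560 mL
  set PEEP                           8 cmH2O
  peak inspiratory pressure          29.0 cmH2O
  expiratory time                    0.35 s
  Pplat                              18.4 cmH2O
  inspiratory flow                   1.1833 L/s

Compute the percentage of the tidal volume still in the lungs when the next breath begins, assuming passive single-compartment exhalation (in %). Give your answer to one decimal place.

R = (PIP − Pplat)/V̇ = (29.0 − 18.4) / 1.1833 = 10.6/1.1833 = 8.958 cmH2O·s/L.
C = Vt/(Pplat − PEEP) = 560.0 / (18.4 − 8) = 560.0/10.4 = 53.846 mL/cmH2O.
τ = R × C = 8.958 × 0.05385 L/cmH2O = 0.4824 s.
Fraction remaining at end-expiration = e^(−Te/τ) = e^(−0.35/0.4824) = 0.4841 → 48.41%.

48.4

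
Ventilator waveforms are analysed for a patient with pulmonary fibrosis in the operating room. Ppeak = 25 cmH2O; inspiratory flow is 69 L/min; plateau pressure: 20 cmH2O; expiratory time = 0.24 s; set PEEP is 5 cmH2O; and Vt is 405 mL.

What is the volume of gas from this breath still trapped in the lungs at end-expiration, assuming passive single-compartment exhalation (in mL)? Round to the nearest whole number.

Flow: 69 L/min ÷ 60 = 1.15 L/s.
R = (PIP − Pplat)/V̇ = (25 − 20) / 1.15 = 5.0/1.15 = 4.348 cmH2O·s/L.
C = Vt/(Pplat − PEEP) = 405.0 / (20 − 5) = 405.0/15.0 = 27.0 mL/cmH2O.
τ = R × C = 4.348 × 0.027 L/cmH2O = 0.1174 s.
Fraction remaining = e^(−Te/τ) = e^(−0.24/0.1174) = 0.1295.
Trapped volume = 405.0 × 0.1295 = 52.448 mL.

52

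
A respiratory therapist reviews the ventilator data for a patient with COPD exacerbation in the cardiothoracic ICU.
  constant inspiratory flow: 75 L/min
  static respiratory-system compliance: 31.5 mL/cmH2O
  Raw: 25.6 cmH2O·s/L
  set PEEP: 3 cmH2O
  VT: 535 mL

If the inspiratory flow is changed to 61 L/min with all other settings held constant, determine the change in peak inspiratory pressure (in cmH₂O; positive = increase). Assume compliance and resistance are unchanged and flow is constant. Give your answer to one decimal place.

Flow: 75 L/min ÷ 60 = 1.25 L/s.
New flow: 61 L/min ÷ 60 = 1.0167 L/s.
PIP = Vt/C + R·V̇ + PEEP (constant-flow equation of motion).
Only the resistive term changes: ΔPIP = R × ΔV̇ = 25.6 × (1.0167 − 1.25) = 25.6 × -0.2333 = -5.972 cmH2O.

-6.0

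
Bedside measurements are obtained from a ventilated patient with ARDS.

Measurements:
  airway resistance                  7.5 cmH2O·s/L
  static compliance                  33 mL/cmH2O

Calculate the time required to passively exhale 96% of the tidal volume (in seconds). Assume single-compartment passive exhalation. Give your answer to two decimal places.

0.80

τ = R × C = 7.5 × 33 mL/cmH2O = 7.5 × 0.033 L/cmH2O = 0.2475 s.
Exhaled fraction f = 1 − e^(−t/τ) → t = −τ·ln(1 − f) = −0.2475·ln(0.04) = 0.7967 s.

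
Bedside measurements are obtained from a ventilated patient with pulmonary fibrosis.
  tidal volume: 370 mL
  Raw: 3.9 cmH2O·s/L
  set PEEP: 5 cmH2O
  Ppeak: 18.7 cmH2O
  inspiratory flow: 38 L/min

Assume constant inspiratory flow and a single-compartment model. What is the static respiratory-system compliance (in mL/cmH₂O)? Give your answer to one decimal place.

32.9

Flow: 38 L/min ÷ 60 = 0.6333 L/s.
Equation of motion (constant flow): PIP = Vt/C + R·V̇ + PEEP.
Vt/C = PIP − R·V̇ − PEEP = 18.7 − 3.9×0.6333 − 5 = 18.7 − 2.47 − 5 = 11.23 cmH2O.
C = Vt / 11.23 = 370 / 11.23 = 32.947 mL/cmH2O.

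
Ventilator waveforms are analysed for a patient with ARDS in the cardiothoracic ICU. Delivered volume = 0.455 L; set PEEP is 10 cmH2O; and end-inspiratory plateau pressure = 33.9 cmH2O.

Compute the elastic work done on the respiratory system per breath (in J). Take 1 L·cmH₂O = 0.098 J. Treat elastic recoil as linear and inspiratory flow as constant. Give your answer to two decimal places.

Elastic work ≈ ½ × (Pplat − PEEP) × Vt = 0.5 × (33.9 − 10) × 0.455 L = 0.5 × 23.9 × 0.455 = 5.437 L·cmH2O.
× 0.098 J/(L·cmH2O) → 0.5328 J.

0.53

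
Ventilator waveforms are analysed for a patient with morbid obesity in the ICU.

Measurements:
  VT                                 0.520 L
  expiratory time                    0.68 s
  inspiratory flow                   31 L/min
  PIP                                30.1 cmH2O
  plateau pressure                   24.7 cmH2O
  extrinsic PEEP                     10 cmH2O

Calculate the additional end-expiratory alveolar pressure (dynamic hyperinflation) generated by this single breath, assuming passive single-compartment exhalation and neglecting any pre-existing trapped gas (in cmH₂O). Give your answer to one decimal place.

2.3

Flow: 31 L/min ÷ 60 = 0.5167 L/s.
R = (PIP − Pplat)/V̇ = (30.1 − 24.7) / 0.5167 = 5.4/0.5167 = 10.451 cmH2O·s/L.
C = Vt/(Pplat − PEEP) = 520.0 / (24.7 − 10) = 520.0/14.7 = 35.374 mL/cmH2O.
τ = R × C = 10.451 × 0.03537 L/cmH2O = 0.3697 s.
Fraction remaining = e^(−Te/τ) = e^(−0.68/0.3697) = 0.1589; trapped volume = 520.0 × 0.1589 = 82.628 mL.
Additional alveolar pressure from trapping ≈ V_trapped / C = 82.628 / 35.374 = 2.336 cmH2O.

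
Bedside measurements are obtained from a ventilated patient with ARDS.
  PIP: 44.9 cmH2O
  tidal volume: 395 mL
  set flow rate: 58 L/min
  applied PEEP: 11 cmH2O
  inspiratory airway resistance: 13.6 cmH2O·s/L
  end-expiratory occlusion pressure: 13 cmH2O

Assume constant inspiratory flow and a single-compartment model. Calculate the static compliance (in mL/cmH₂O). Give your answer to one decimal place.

Flow: 58 L/min ÷ 60 = 0.9667 L/s.
Total PEEP = 13 cmH2O (set 11 + intrinsic 2); this is the baseline alveolar pressure.
Equation of motion (constant flow): PIP = Vt/C + R·V̇ + PEEP.
Vt/C = PIP − R·V̇ − PEEP = 44.9 − 13.6×0.9667 − 13 = 44.9 − 13.147 − 13 = 18.753 cmH2O.
C = Vt / 18.753 = 395 / 18.753 = 21.063 mL/cmH2O.

21.1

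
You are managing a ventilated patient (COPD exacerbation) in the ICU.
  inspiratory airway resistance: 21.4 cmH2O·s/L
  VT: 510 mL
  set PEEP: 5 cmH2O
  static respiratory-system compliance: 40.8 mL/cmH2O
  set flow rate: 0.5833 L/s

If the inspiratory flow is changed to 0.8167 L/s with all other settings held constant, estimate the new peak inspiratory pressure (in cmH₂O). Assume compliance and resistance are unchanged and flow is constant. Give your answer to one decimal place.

PIP = Vt/C + R·V̇ + PEEP (constant-flow equation of motion).
Only the resistive term changes: ΔPIP = R × ΔV̇ = 21.4 × (0.8167 − 0.5833) = 21.4 × 0.2334 = 4.995 cmH2O.
Original PIP = 510/40.8 + 21.4×0.5833 + 5 = 29.983 cmH2O; new PIP = 29.983 + (4.995) = 34.978 cmH2O.

35.0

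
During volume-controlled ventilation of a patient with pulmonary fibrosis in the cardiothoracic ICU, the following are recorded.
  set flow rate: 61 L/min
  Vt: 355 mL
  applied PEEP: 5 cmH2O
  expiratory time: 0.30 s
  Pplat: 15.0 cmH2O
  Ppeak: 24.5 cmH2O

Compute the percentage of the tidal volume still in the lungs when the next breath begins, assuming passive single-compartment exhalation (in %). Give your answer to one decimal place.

40.5

Flow: 61 L/min ÷ 60 = 1.0167 L/s.
R = (PIP − Pplat)/V̇ = (24.5 − 15.0) / 1.0167 = 9.5/1.0167 = 9.344 cmH2O·s/L.
C = Vt/(Pplat − PEEP) = 355.0 / (15.0 − 5) = 355.0/10.0 = 35.5 mL/cmH2O.
τ = R × C = 9.344 × 0.0355 L/cmH2O = 0.3317 s.
Fraction remaining at end-expiration = e^(−Te/τ) = e^(−0.30/0.3317) = 0.4048 → 40.48%.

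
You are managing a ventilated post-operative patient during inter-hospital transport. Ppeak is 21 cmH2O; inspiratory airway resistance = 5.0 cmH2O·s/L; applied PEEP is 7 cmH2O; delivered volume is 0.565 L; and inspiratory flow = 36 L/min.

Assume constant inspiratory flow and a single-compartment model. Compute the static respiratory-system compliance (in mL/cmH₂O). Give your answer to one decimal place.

51.4

Flow: 36 L/min ÷ 60 = 0.6 L/s.
Equation of motion (constant flow): PIP = Vt/C + R·V̇ + PEEP.
Vt/C = PIP − R·V̇ − PEEP = 21 − 5.0×0.6 − 7 = 21 − 3.0 − 7 = 11.0 cmH2O.
C = Vt / 11.0 = 565 / 11.0 = 51.364 mL/cmH2O.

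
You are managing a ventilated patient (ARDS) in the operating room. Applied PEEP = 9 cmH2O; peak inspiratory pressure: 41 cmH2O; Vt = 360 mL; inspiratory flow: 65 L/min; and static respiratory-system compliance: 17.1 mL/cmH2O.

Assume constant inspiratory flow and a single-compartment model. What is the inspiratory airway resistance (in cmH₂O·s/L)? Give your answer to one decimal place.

10.1

Flow: 65 L/min ÷ 60 = 1.0833 L/s.
Equation of motion (constant flow): PIP = Vt/C + R·V̇ + PEEP.
R·V̇ = PIP − Vt/C − PEEP = 41 − 360/17.1 − 9 = 41 − 21.053 − 9 = 10.947 cmH2O.
R = 10.947 / 1.0833 = 10.105 cmH2O·s/L.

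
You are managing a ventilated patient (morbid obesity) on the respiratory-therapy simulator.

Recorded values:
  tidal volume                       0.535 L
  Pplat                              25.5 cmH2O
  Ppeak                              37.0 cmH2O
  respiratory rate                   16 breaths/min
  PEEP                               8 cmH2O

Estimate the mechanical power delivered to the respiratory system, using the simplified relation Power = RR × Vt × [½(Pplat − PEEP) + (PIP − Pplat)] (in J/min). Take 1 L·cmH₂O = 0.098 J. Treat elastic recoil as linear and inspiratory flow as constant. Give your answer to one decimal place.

17.0

Per-breath work = Vt × [½(Pplat−PEEP) + (PIP−Pplat)] = 0.535 × [0.5×17.5 + 11.5] = 0.535 × 20.25 = 10.834 L·cmH2O.
Power = 16 × 10.834 = 173.34 L·cmH2O/min.
× 0.098 J/(L·cmH2O) → 16.987 J/min.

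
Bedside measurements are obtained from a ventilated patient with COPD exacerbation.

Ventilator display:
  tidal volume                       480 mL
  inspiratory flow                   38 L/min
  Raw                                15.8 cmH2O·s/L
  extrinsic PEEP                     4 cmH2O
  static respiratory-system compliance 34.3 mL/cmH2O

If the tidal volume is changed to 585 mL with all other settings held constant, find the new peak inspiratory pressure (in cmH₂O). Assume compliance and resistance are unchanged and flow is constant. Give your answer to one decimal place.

31.1

Flow: 38 L/min ÷ 60 = 0.6333 L/s.
PIP = Vt/C + R·V̇ + PEEP (constant-flow equation of motion).
Only the elastic term changes: ΔPIP = ΔVt / C = (585 − 480) / 34.3 = 3.061 cmH2O.
Original PIP = 480/34.3 + 15.8×0.6333 + 4 = 28.0 cmH2O; new PIP = 28.0 + (3.061) = 31.061 cmH2O.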